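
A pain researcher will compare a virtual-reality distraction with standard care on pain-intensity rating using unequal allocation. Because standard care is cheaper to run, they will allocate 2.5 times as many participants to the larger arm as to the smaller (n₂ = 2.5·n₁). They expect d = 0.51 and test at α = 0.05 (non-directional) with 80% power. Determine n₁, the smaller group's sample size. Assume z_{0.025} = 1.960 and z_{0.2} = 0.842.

With allocation ratio k = n₂/n₁ = 2.5, Var(x̄₁−x̄₂) = σ²(1/n₁ + 1/(k·n₁)) = σ²·(k+1)/(k·n₁).
So n₁ = (1 + 1/k)·((z_{α/2} + z_β)/d)² = 1.400 × (2.802/0.51)².
n₁ = 1.400 × 30.19 = 42.3.
Round up: n₁ = 43, giving n₂ = ⌈2.5 × 43⌉ = ⌈107.5⌉ = 108.

n₁ = 43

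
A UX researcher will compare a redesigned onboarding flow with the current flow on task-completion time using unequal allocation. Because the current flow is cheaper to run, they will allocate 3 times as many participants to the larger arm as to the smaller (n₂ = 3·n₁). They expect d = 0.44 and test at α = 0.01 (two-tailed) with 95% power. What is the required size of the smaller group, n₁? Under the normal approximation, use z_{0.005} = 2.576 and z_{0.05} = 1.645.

With allocation ratio k = n₂/n₁ = 3, Var(x̄₁−x̄₂) = σ²(1/n₁ + 1/(k·n₁)) = σ²·(k+1)/(k·n₁).
So n₁ = (1 + 1/k)·((z_{α/2} + z_β)/d)² = 1.333 × (4.221/0.44)².
n₁ = 1.333 × 92.03 = 122.7.
Round up: n₁ = 123, giving n₂ = 3 × 123 = 369.

n₁ = 123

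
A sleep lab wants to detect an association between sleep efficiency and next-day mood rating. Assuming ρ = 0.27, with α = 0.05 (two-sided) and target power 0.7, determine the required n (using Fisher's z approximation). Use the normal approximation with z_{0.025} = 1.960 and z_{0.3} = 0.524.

n = 84

Fisher's z: C = ½·ln((1+r)/(1−r)) = ½·ln(1.7397) = 0.2769.
n = ((z_{α/2} + z_β)/C)² + 3.
(1.960 + 0.524) / 0.2769 = 2.484 / 0.2769 = 8.971.
n = 8.971² + 3 = 80.47 + 3 = 83.5.
Round up.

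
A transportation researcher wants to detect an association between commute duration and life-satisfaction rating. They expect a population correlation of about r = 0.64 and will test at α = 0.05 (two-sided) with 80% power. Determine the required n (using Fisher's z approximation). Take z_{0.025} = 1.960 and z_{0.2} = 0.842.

n = 17

Fisher's z: C = ½·ln((1+r)/(1−r)) = ½·ln(4.5556) = 0.7582.
n = ((z_{α/2} + z_β)/C)² + 3.
(1.960 + 0.842) / 0.7582 = 2.802 / 0.7582 = 3.696.
n = 3.696² + 3 = 13.66 + 3 = 16.7.
Round up.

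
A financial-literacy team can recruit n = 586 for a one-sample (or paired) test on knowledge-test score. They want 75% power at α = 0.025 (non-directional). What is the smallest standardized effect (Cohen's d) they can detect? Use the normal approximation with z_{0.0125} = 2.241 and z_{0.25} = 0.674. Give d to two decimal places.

For a single sample (or paired design) of n = 586: d_min = (z_{α/2} + z_β)/√n.
z-sum = 2.241 + 0.674 = 2.915.
d_min = 2.915 / √586 = 2.915 / 24.207 = 0.120.

d_min ≈ 0.12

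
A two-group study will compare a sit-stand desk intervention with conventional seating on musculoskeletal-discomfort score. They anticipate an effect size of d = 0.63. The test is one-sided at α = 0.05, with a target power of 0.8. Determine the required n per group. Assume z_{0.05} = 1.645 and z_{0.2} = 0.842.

For two independent groups with equal n: n = 2·((z_{α} + z_β) / d)².
z_{α} + z_β = 1.645 + 0.842 = 2.487.
n = 2 × (2.487 / 0.63)² = 2 × 3.948² = 2 × 15.58 = 31.2.
Round up to the next whole participant.

n = 32 per group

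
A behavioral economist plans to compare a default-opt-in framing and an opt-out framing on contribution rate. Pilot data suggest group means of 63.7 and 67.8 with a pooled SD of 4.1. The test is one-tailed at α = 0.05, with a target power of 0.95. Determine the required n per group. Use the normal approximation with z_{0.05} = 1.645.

n = 22 per group

Cohen's d = |M₁ − M₂| / SD_pooled = |63.7 − 67.8| / 4.1 = 4.1 / 4.1 = 1.000.
For two independent groups with equal n: n = 2·((z_{α} + z_β) / d)².
z_{α} + z_β = 1.645 + 1.645 = 3.290.
n = 2 × (3.290 / 1.000)² = 2 × 3.290² = 2 × 10.82 = 21.6.
Round up to the next whole participant.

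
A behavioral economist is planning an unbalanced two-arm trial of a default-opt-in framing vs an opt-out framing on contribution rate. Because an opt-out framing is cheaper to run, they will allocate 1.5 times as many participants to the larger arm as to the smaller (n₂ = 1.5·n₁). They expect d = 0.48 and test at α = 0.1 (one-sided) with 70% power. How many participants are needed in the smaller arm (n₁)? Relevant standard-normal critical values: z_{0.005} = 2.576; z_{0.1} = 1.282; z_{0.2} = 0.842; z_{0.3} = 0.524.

With allocation ratio k = n₂/n₁ = 1.5, Var(x̄₁−x̄₂) = σ²(1/n₁ + 1/(k·n₁)) = σ²·(k+1)/(k·n₁).
So n₁ = (1 + 1/k)·((z_{α} + z_β)/d)² = 1.667 × (1.806/0.48)².
n₁ = 1.667 × 14.16 = 23.6.
Round up: n₁ = 24, giving n₂ = 1.5 × 24 = 36.

n₁ = 24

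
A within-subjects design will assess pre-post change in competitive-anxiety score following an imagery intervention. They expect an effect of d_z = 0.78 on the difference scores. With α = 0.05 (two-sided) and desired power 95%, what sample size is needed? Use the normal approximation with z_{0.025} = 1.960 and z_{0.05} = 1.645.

For a paired (one-sample on differences) test: n = ((z_{α/2} + z_β) / d)².
z_{α/2} + z_β = 1.960 + 1.645 = 3.605.
n = (3.605 / 0.78)² = 4.622² = 21.36.
Round up.

n = 22 pairs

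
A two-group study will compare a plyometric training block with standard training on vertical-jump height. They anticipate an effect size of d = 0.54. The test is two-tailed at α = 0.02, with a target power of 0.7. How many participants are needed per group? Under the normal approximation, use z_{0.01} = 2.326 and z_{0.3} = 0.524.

n = 56 per group

For two independent groups with equal n: n = 2·((z_{α/2} + z_β) / d)².
z_{α/2} + z_β = 2.326 + 0.524 = 2.850.
n = 2 × (2.850 / 0.54)² = 2 × 5.278² = 2 × 27.85 = 55.7.
Round up to the next whole participant.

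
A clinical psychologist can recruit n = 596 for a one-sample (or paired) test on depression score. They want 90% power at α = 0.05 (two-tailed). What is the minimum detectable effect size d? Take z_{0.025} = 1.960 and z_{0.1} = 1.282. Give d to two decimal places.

For a single sample (or paired design) of n = 596: d_min = (z_{α/2} + z_β)/√n.
z-sum = 1.960 + 1.282 = 3.242.
d_min = 3.242 / √596 = 3.242 / 24.413 = 0.133.

d_min ≈ 0.13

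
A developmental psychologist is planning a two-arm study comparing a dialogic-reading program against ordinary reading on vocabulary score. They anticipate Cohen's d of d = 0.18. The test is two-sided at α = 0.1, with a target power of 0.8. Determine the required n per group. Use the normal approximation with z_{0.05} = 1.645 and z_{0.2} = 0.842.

n = 382 per group

For two independent groups with equal n: n = 2·((z_{α/2} + z_β) / d)².
z_{α/2} + z_β = 1.645 + 0.842 = 2.487.
n = 2 × (2.487 / 0.18)² = 2 × 13.817² = 2 × 190.90 = 381.8.
Round up to the next whole participant.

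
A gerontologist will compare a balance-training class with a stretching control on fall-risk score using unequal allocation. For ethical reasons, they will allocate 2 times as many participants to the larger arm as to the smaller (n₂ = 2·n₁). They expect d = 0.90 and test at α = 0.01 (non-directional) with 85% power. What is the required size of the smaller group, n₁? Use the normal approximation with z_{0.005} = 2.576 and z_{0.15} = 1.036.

n₁ = 25

With allocation ratio k = n₂/n₁ = 2, Var(x̄₁−x̄₂) = σ²(1/n₁ + 1/(k·n₁)) = σ²·(k+1)/(k·n₁).
So n₁ = (1 + 1/k)·((z_{α/2} + z_β)/d)² = 1.500 × (3.612/0.90)².
n₁ = 1.500 × 16.11 = 24.2.
Round up: n₁ = 25, giving n₂ = 2 × 25 = 50.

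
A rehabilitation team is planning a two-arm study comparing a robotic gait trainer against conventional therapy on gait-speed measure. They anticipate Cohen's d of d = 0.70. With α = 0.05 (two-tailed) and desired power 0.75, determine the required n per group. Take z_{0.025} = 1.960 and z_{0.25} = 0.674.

n = 29 per group

For two independent groups with equal n: n = 2·((z_{α/2} + z_β) / d)².
z_{α/2} + z_β = 1.960 + 0.674 = 2.634.
n = 2 × (2.634 / 0.70)² = 2 × 3.763² = 2 × 14.16 = 28.3.
Round up to the next whole participant.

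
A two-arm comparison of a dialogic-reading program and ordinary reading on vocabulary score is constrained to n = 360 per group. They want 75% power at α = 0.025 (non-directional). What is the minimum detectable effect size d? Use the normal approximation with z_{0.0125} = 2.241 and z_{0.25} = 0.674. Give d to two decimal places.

For two independent groups of n = 360 each: d_min = (z_{α/2} + z_β)·√(2/n).
z-sum = 2.241 + 0.674 = 2.915.
d_min = 2.915 × √(2/360) = 2.915 × 0.0745 = 0.217.

d_min ≈ 0.22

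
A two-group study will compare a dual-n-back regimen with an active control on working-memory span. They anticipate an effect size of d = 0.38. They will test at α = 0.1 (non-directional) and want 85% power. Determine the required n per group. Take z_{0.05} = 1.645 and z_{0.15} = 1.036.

For two independent groups with equal n: n = 2·((z_{α/2} + z_β) / d)².
z_{α/2} + z_β = 1.645 + 1.036 = 2.681.
n = 2 × (2.681 / 0.38)² = 2 × 7.055² = 2 × 49.78 = 99.6.
Round up to the next whole participant.

n = 100 per group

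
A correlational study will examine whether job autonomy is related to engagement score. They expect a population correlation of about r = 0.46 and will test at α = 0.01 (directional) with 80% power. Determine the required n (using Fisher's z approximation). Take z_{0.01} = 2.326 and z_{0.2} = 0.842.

Fisher's z: C = ½·ln((1+r)/(1−r)) = ½·ln(2.7037) = 0.4973.
n = ((z_{α} + z_β)/C)² + 3.
(2.326 + 0.842) / 0.4973 = 3.168 / 0.4973 = 6.370.
n = 6.370² + 3 = 40.58 + 3 = 43.6.
Round up.

n = 44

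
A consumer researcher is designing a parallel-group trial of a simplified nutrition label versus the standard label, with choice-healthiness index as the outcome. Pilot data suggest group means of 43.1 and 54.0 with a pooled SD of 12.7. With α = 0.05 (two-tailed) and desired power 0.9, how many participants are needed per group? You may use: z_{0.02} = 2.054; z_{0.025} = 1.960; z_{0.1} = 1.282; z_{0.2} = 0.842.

Cohen's d = |M₁ − M₂| / SD_pooled = |43.1 − 54.0| / 12.7 = 10.9 / 12.7 = 0.858.
For two independent groups with equal n: n = 2·((z_{α/2} + z_β) / d)².
z_{α/2} + z_β = 1.960 + 1.282 = 3.242.
n = 2 × (3.242 / 0.858)² = 2 × 3.779² = 2 × 14.28 = 28.6.
Round up to the next whole participant.

n = 29 per group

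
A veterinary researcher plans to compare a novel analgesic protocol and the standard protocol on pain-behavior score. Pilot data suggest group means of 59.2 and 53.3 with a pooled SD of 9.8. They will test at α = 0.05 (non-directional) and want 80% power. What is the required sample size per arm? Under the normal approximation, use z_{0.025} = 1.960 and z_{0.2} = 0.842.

n = 44 per group

Cohen's d = |M₁ − M₂| / SD_pooled = |59.2 − 53.3| / 9.8 = 5.9 / 9.8 = 0.602.
For two independent groups with equal n: n = 2·((z_{α/2} + z_β) / d)².
z_{α/2} + z_β = 1.960 + 0.842 = 2.802.
n = 2 × (2.802 / 0.602)² = 2 × 4.654² = 2 × 21.66 = 43.3.
Round up to the next whole participant.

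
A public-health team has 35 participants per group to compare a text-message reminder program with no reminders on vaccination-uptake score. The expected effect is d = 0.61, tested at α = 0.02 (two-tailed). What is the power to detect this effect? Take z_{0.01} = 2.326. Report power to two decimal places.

power ≈ 0.59

For two equal groups, power = Φ(d·√(n/2) − z_{α/2}).
d·√(n/2) = 0.61 × √(35/2) = 0.61 × 4.183 = 2.552.
z_β = 2.552 − 2.326 = 0.226.
Power = Φ(0.226) = 0.589.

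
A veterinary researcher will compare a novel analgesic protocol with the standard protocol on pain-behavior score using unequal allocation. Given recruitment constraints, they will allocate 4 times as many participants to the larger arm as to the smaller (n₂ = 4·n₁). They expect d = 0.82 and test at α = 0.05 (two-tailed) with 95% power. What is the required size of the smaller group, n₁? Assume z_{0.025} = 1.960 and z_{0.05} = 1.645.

With allocation ratio k = n₂/n₁ = 4, Var(x̄₁−x̄₂) = σ²(1/n₁ + 1/(k·n₁)) = σ²·(k+1)/(k·n₁).
So n₁ = (1 + 1/k)·((z_{α/2} + z_β)/d)² = 1.250 × (3.605/0.82)².
n₁ = 1.250 × 19.33 = 24.2.
Round up: n₁ = 25, giving n₂ = 4 × 25 = 100.

n₁ = 25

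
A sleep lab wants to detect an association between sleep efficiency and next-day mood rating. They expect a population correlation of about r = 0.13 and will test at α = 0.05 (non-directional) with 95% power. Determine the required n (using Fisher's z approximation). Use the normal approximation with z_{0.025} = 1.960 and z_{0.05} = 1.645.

n = 764

Fisher's z: C = ½·ln((1+r)/(1−r)) = ½·ln(1.2989) = 0.1307.
n = ((z_{α/2} + z_β)/C)² + 3.
(1.960 + 1.645) / 0.1307 = 3.605 / 0.1307 = 27.582.
n = 27.582² + 3 = 760.78 + 3 = 763.8.
Round up.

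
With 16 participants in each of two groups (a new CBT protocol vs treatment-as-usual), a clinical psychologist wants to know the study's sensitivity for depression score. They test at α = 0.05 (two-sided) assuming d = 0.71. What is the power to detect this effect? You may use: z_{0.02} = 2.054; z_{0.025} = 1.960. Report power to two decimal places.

power ≈ 0.52

For two equal groups, power = Φ(d·√(n/2) − z_{α/2}).
d·√(n/2) = 0.71 × √(16/2) = 0.71 × 2.828 = 2.008.
z_β = 2.008 − 1.960 = 0.048.
Power = Φ(0.048) = 0.519.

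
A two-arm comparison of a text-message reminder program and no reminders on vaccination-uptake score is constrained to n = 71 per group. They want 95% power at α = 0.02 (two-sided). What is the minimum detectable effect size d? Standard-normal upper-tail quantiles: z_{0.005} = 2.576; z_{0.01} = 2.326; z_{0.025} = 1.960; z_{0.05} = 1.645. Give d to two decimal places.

d_min ≈ 0.67

For two independent groups of n = 71 each: d_min = (z_{α/2} + z_β)·√(2/n).
z-sum = 2.326 + 1.645 = 3.971.
d_min = 3.971 × √(2/71) = 3.971 × 0.1678 = 0.666.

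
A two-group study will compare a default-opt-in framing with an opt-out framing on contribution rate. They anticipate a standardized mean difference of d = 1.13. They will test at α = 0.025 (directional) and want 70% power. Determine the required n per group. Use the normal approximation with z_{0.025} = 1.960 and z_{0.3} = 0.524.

n = 10 per group

For two independent groups with equal n: n = 2·((z_{α} + z_β) / d)².
z_{α} + z_β = 1.960 + 0.524 = 2.484.
n = 2 × (2.484 / 1.13)² = 2 × 2.198² = 2 × 4.83 = 9.7.
Round up to the next whole participant.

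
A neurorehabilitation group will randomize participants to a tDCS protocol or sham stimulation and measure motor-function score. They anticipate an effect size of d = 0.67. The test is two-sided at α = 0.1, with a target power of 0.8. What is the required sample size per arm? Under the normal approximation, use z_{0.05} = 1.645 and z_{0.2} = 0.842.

For two independent groups with equal n: n = 2·((z_{α/2} + z_β) / d)².
z_{α/2} + z_β = 1.645 + 0.842 = 2.487.
n = 2 × (2.487 / 0.67)² = 2 × 3.712² = 2 × 13.78 = 27.6.
Round up to the next whole participant.

n = 28 per group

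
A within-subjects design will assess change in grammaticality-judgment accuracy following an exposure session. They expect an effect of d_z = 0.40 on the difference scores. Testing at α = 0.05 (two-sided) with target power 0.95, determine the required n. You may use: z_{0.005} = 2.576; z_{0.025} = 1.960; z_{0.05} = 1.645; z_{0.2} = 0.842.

n = 82 pairs

For a paired (one-sample on differences) test: n = ((z_{α/2} + z_β) / d)².
z_{α/2} + z_β = 1.960 + 1.645 = 3.605.
n = (3.605 / 0.40)² = 9.012² = 81.23.
Round up.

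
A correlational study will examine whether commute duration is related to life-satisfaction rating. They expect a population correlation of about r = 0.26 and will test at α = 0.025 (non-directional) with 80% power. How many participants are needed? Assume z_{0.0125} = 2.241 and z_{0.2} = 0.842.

n = 138

Fisher's z: C = ½·ln((1+r)/(1−r)) = ½·ln(1.7027) = 0.2661.
n = ((z_{α/2} + z_β)/C)² + 3.
(2.241 + 0.842) / 0.2661 = 3.083 / 0.2661 = 11.586.
n = 11.586² + 3 = 134.23 + 3 = 137.2.
Round up.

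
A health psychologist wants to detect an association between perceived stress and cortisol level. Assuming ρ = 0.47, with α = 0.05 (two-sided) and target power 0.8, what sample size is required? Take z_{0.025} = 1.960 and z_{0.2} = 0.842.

Fisher's z: C = ½·ln((1+r)/(1−r)) = ½·ln(2.7736) = 0.5101.
n = ((z_{α/2} + z_β)/C)² + 3.
(1.960 + 0.842) / 0.5101 = 2.802 / 0.5101 = 5.493.
n = 5.493² + 3 = 30.17 + 3 = 33.2.
Round up.

n = 34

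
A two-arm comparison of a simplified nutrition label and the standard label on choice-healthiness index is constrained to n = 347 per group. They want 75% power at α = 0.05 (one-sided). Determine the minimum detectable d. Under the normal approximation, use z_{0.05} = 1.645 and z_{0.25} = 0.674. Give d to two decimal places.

d_min ≈ 0.18

For two independent groups of n = 347 each: d_min = (z_{α} + z_β)·√(2/n).
z-sum = 1.645 + 0.674 = 2.319.
d_min = 2.319 × √(2/347) = 2.319 × 0.0759 = 0.176.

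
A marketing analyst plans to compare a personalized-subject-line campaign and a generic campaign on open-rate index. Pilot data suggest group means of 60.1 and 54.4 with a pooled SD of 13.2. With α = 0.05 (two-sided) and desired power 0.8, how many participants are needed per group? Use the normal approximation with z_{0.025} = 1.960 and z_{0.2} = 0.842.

n = 85 per group

Cohen's d = |M₁ − M₂| / SD_pooled = |60.1 − 54.4| / 13.2 = 5.7 / 13.2 = 0.432.
For two independent groups with equal n: n = 2·((z_{α/2} + z_β) / d)².
z_{α/2} + z_β = 1.960 + 0.842 = 2.802.
n = 2 × (2.802 / 0.432)² = 2 × 6.486² = 2 × 42.07 = 84.1.
Round up to the next whole participant.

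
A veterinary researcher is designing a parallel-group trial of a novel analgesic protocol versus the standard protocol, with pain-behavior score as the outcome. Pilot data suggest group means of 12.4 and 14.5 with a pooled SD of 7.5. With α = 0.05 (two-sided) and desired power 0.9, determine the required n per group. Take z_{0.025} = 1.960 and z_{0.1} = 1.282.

Cohen's d = |M₁ − M₂| / SD_pooled = |12.4 − 14.5| / 7.5 = 2.1 / 7.5 = 0.280.
For two independent groups with equal n: n = 2·((z_{α/2} + z_β) / d)².
z_{α/2} + z_β = 1.960 + 1.282 = 3.242.
n = 2 × (3.242 / 0.280)² = 2 × 11.579² = 2 × 134.06 = 268.1.
Round up to the next whole participant.

n = 269 per group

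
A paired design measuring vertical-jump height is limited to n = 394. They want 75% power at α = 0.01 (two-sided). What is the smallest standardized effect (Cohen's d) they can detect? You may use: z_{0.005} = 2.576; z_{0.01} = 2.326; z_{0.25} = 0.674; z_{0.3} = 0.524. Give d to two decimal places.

For a single sample (or paired design) of n = 394: d_min = (z_{α/2} + z_β)/√n.
z-sum = 2.576 + 0.674 = 3.250.
d_min = 3.250 / √394 = 3.250 / 19.849 = 0.164.

d_min ≈ 0.16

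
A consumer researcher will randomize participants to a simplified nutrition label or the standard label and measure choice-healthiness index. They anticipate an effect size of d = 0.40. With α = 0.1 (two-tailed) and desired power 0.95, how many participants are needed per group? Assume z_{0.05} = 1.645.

n = 136 per group

For two independent groups with equal n: n = 2·((z_{α/2} + z_β) / d)².
z_{α/2} + z_β = 1.645 + 1.645 = 3.290.
n = 2 × (3.290 / 0.40)² = 2 × 8.225² = 2 × 67.65 = 135.3.
Round up to the next whole participant.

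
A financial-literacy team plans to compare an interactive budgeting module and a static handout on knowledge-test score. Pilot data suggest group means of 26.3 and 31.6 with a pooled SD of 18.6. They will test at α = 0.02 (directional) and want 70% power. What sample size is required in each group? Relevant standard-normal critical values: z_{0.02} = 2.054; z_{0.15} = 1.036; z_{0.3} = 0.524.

n = 164 per group

Cohen's d = |M₁ − M₂| / SD_pooled = |26.3 − 31.6| / 18.6 = 5.3 / 18.6 = 0.285.
For two independent groups with equal n: n = 2·((z_{α} + z_β) / d)².
z_{α} + z_β = 2.054 + 0.524 = 2.578.
n = 2 × (2.578 / 0.285)² = 2 × 9.046² = 2 × 81.82 = 163.6.
Round up to the next whole participant.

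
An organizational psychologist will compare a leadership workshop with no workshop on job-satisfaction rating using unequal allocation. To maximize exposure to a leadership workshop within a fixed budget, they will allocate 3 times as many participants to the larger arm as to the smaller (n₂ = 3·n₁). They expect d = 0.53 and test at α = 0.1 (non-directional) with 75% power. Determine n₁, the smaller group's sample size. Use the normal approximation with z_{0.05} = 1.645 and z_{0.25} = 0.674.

n₁ = 26

With allocation ratio k = n₂/n₁ = 3, Var(x̄₁−x̄₂) = σ²(1/n₁ + 1/(k·n₁)) = σ²·(k+1)/(k·n₁).
So n₁ = (1 + 1/k)·((z_{α/2} + z_β)/d)² = 1.333 × (2.319/0.53)².
n₁ = 1.333 × 19.14 = 25.5.
Round up: n₁ = 26, giving n₂ = 3 × 26 = 78.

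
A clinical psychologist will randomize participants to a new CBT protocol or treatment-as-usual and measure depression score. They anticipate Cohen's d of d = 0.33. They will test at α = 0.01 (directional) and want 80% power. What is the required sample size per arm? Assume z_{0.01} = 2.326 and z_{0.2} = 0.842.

For two independent groups with equal n: n = 2·((z_{α} + z_β) / d)².
z_{α} + z_β = 2.326 + 0.842 = 3.168.
n = 2 × (3.168 / 0.33)² = 2 × 9.600² = 2 × 92.16 = 184.3.
Round up to the next whole participant.

n = 185 per group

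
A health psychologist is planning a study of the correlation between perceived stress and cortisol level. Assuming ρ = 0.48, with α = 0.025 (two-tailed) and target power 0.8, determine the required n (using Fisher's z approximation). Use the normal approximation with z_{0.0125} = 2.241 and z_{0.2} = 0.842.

n = 38

Fisher's z: C = ½·ln((1+r)/(1−r)) = ½·ln(2.8462) = 0.5230.
n = ((z_{α/2} + z_β)/C)² + 3.
(2.241 + 0.842) / 0.5230 = 3.083 / 0.5230 = 5.895.
n = 5.895² + 3 = 34.75 + 3 = 37.7.
Round up.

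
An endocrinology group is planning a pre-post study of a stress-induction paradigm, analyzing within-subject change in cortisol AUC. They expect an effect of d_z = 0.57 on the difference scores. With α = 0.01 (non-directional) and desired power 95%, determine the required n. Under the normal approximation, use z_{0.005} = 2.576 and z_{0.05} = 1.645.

n = 55 pairs

For a paired (one-sample on differences) test: n = ((z_{α/2} + z_β) / d)².
z_{α/2} + z_β = 2.576 + 1.645 = 4.221.
n = (4.221 / 0.57)² = 7.405² = 54.84.
Round up.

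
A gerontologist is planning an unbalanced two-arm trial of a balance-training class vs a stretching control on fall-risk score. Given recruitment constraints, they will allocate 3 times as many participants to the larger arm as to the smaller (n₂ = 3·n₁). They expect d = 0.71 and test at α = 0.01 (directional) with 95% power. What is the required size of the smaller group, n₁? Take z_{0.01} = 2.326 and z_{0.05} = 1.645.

n₁ = 42

With allocation ratio k = n₂/n₁ = 3, Var(x̄₁−x̄₂) = σ²(1/n₁ + 1/(k·n₁)) = σ²·(k+1)/(k·n₁).
So n₁ = (1 + 1/k)·((z_{α} + z_β)/d)² = 1.333 × (3.971/0.71)².
n₁ = 1.333 × 31.28 = 41.7.
Round up: n₁ = 42, giving n₂ = 3 × 42 = 126.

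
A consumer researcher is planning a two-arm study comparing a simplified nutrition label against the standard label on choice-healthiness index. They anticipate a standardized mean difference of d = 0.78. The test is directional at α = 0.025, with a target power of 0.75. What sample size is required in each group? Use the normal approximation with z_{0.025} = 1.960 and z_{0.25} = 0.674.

For two independent groups with equal n: n = 2·((z_{α} + z_β) / d)².
z_{α} + z_β = 1.960 + 0.674 = 2.634.
n = 2 × (2.634 / 0.78)² = 2 × 3.377² = 2 × 11.40 = 22.8.
Round up to the next whole participant.

n = 23 per group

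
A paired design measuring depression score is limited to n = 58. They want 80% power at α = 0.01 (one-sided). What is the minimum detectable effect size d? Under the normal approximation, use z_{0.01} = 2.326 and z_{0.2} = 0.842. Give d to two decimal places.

d_min ≈ 0.42

For a single sample (or paired design) of n = 58: d_min = (z_{α} + z_β)/√n.
z-sum = 2.326 + 0.842 = 3.168.
d_min = 3.168 / √58 = 3.168 / 7.616 = 0.416.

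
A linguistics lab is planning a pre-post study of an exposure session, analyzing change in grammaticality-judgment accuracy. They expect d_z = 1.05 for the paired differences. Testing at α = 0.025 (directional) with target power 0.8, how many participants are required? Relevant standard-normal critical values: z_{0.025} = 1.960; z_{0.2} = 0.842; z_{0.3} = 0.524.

n = 8 pairs

For a paired (one-sample on differences) test: n = ((z_{α} + z_β) / d)².
z_{α} + z_β = 1.960 + 0.842 = 2.802.
n = (2.802 / 1.05)² = 2.669² = 7.12.
Round up.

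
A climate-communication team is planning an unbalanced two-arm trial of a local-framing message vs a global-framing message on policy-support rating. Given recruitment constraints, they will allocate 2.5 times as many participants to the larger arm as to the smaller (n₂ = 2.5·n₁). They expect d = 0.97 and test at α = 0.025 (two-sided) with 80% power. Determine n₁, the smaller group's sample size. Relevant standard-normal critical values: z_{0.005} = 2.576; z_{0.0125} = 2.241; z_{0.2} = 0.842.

With allocation ratio k = n₂/n₁ = 2.5, Var(x̄₁−x̄₂) = σ²(1/n₁ + 1/(k·n₁)) = σ²·(k+1)/(k·n₁).
So n₁ = (1 + 1/k)·((z_{α/2} + z_β)/d)² = 1.400 × (3.083/0.97)².
n₁ = 1.400 × 10.10 = 14.1.
Round up: n₁ = 15, giving n₂ = ⌈2.5 × 15⌉ = ⌈37.5⌉ = 38.

n₁ = 15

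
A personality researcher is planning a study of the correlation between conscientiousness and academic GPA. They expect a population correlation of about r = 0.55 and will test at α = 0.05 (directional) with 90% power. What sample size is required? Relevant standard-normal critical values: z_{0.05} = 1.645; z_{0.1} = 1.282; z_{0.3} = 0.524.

n = 26

Fisher's z: C = ½·ln((1+r)/(1−r)) = ½·ln(3.4444) = 0.6184.
n = ((z_{α} + z_β)/C)² + 3.
(1.645 + 1.282) / 0.6184 = 2.927 / 0.6184 = 4.733.
n = 4.733² + 3 = 22.40 + 3 = 25.4.
Round up.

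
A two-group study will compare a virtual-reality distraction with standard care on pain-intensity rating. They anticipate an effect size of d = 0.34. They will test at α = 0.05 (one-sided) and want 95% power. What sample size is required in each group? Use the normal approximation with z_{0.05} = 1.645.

For two independent groups with equal n: n = 2·((z_{α} + z_β) / d)².
z_{α} + z_β = 1.645 + 1.645 = 3.290.
n = 2 × (3.290 / 0.34)² = 2 × 9.676² = 2 × 93.63 = 187.3.
Round up to the next whole participant.

n = 188 per group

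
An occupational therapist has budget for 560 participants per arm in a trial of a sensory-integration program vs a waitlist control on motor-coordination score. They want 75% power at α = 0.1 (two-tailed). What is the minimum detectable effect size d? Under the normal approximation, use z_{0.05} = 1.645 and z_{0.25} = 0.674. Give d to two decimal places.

d_min ≈ 0.14

For two independent groups of n = 560 each: d_min = (z_{α/2} + z_β)·√(2/n).
z-sum = 1.645 + 0.674 = 2.319.
d_min = 2.319 × √(2/560) = 2.319 × 0.0598 = 0.139.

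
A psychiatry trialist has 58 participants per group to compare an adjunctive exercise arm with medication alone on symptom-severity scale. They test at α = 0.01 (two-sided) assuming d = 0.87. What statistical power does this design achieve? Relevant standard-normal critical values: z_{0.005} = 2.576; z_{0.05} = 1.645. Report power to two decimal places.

For two equal groups, power = Φ(d·√(n/2) − z_{α/2}).
d·√(n/2) = 0.87 × √(58/2) = 0.87 × 5.385 = 4.685.
z_β = 4.685 − 2.576 = 2.109.
Power = Φ(2.109) = 0.983.

power ≈ 0.98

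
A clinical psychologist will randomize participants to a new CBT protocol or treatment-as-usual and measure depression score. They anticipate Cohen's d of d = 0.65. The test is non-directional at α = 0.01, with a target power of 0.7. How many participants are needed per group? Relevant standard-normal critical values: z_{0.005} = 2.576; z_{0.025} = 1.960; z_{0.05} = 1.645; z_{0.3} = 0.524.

For two independent groups with equal n: n = 2·((z_{α/2} + z_β) / d)².
z_{α/2} + z_β = 2.576 + 0.524 = 3.100.
n = 2 × (3.100 / 0.65)² = 2 × 4.769² = 2 × 22.75 = 45.5.
Round up to the next whole participant.

n = 46 per group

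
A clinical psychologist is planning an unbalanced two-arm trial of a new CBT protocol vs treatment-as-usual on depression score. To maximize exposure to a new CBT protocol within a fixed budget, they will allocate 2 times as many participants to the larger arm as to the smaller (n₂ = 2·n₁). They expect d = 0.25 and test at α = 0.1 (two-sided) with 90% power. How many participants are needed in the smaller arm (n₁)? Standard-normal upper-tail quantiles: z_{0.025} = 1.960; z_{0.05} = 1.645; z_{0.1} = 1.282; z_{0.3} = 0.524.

n₁ = 206

With allocation ratio k = n₂/n₁ = 2, Var(x̄₁−x̄₂) = σ²(1/n₁ + 1/(k·n₁)) = σ²·(k+1)/(k·n₁).
So n₁ = (1 + 1/k)·((z_{α/2} + z_β)/d)² = 1.500 × (2.927/0.25)².
n₁ = 1.500 × 137.08 = 205.6.
Round up: n₁ = 206, giving n₂ = 2 × 206 = 412.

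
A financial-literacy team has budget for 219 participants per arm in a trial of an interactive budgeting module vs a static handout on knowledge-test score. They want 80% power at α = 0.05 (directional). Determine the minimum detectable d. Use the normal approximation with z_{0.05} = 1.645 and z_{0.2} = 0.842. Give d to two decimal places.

For two independent groups of n = 219 each: d_min = (z_{α} + z_β)·√(2/n).
z-sum = 1.645 + 0.842 = 2.487.
d_min = 2.487 × √(2/219) = 2.487 × 0.0956 = 0.238.

d_min ≈ 0.24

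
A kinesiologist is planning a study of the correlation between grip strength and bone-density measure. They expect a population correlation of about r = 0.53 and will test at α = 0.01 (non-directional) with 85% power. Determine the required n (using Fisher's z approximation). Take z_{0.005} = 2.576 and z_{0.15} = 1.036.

Fisher's z: C = ½·ln((1+r)/(1−r)) = ½·ln(3.2553) = 0.5901.
n = ((z_{α/2} + z_β)/C)² + 3.
(2.576 + 1.036) / 0.5901 = 3.612 / 0.5901 = 6.121.
n = 6.121² + 3 = 37.47 + 3 = 40.5.
Round up.

n = 41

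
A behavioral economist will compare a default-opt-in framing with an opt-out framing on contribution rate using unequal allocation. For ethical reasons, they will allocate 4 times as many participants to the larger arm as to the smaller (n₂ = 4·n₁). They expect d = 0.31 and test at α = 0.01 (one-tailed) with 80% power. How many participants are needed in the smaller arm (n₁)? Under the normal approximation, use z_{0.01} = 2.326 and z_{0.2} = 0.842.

n₁ = 131

With allocation ratio k = n₂/n₁ = 4, Var(x̄₁−x̄₂) = σ²(1/n₁ + 1/(k·n₁)) = σ²·(k+1)/(k·n₁).
So n₁ = (1 + 1/k)·((z_{α} + z_β)/d)² = 1.250 × (3.168/0.31)².
n₁ = 1.250 × 104.44 = 130.5.
Round up: n₁ = 131, giving n₂ = 4 × 131 = 524.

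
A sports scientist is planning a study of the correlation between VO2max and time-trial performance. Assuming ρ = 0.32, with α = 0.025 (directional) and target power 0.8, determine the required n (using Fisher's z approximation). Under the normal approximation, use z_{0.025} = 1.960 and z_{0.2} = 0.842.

Fisher's z: C = ½·ln((1+r)/(1−r)) = ½·ln(1.9412) = 0.3316.
n = ((z_{α} + z_β)/C)² + 3.
(1.960 + 0.842) / 0.3316 = 2.802 / 0.3316 = 8.450.
n = 8.450² + 3 = 71.40 + 3 = 74.4.
Round up.

n = 75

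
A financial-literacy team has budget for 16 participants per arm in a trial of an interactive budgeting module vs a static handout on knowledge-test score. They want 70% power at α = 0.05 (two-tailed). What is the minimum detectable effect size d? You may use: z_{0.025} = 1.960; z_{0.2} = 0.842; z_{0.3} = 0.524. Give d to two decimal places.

For two independent groups of n = 16 each: d_min = (z_{α/2} + z_β)·√(2/n).
z-sum = 1.960 + 0.524 = 2.484.
d_min = 2.484 × √(2/16) = 2.484 × 0.3536 = 0.878.

d_min ≈ 0.88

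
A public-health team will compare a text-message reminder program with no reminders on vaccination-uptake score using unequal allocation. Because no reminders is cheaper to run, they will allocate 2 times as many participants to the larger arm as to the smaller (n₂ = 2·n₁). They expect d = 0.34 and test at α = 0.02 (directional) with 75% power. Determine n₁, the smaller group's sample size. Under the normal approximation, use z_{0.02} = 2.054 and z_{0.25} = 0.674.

n₁ = 97

With allocation ratio k = n₂/n₁ = 2, Var(x̄₁−x̄₂) = σ²(1/n₁ + 1/(k·n₁)) = σ²·(k+1)/(k·n₁).
So n₁ = (1 + 1/k)·((z_{α} + z_β)/d)² = 1.500 × (2.728/0.34)².
n₁ = 1.500 × 64.38 = 96.6.
Round up: n₁ = 97, giving n₂ = 2 × 97 = 194.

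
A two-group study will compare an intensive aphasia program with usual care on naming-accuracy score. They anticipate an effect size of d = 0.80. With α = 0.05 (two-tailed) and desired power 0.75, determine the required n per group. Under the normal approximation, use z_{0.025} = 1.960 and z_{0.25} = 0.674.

For two independent groups with equal n: n = 2·((z_{α/2} + z_β) / d)².
z_{α/2} + z_β = 1.960 + 0.674 = 2.634.
n = 2 × (2.634 / 0.80)² = 2 × 3.292² = 2 × 10.84 = 21.7.
Round up to the next whole participant.

n = 22 per group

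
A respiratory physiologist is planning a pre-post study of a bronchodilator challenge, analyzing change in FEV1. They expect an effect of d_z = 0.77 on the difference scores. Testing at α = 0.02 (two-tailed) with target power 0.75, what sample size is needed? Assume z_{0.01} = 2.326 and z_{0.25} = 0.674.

For a paired (one-sample on differences) test: n = ((z_{α/2} + z_β) / d)².
z_{α/2} + z_β = 2.326 + 0.674 = 3.000.
n = (3.000 / 0.77)² = 3.896² = 15.18.
Round up.

n = 16 pairs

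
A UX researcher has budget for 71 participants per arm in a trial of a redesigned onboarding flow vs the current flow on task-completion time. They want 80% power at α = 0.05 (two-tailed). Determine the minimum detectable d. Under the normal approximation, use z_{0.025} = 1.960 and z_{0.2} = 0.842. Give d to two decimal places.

For two independent groups of n = 71 each: d_min = (z_{α/2} + z_β)·√(2/n).
z-sum = 1.960 + 0.842 = 2.802.
d_min = 2.802 × √(2/71) = 2.802 × 0.1678 = 0.470.

d_min ≈ 0.47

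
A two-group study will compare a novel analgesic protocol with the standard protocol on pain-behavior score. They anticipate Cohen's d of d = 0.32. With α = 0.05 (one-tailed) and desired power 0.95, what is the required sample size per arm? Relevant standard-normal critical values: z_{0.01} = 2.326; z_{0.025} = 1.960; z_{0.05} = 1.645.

For two independent groups with equal n: n = 2·((z_{α} + z_β) / d)².
z_{α} + z_β = 1.645 + 1.645 = 3.290.
n = 2 × (3.290 / 0.32)² = 2 × 10.281² = 2 × 105.70 = 211.4.
Round up to the next whole participant.

n = 212 per group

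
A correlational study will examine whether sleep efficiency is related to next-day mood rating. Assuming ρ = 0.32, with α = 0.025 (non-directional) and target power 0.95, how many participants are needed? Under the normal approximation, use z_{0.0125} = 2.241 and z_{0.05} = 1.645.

n = 141

Fisher's z: C = ½·ln((1+r)/(1−r)) = ½·ln(1.9412) = 0.3316.
n = ((z_{α/2} + z_β)/C)² + 3.
(2.241 + 1.645) / 0.3316 = 3.886 / 0.3316 = 11.719.
n = 11.719² + 3 = 137.33 + 3 = 140.3.
Round up.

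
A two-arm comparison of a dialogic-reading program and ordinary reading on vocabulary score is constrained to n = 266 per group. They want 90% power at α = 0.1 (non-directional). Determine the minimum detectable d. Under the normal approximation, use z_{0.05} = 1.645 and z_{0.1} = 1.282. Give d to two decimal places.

d_min ≈ 0.25

For two independent groups of n = 266 each: d_min = (z_{α/2} + z_β)·√(2/n).
z-sum = 1.645 + 1.282 = 2.927.
d_min = 2.927 × √(2/266) = 2.927 × 0.0867 = 0.254.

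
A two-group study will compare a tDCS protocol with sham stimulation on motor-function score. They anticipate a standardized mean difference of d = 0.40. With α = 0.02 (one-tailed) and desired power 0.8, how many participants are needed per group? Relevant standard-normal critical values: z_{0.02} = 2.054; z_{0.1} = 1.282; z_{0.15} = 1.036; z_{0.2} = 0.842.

n = 105 per group

For two independent groups with equal n: n = 2·((z_{α} + z_β) / d)².
z_{α} + z_β = 2.054 + 0.842 = 2.896.
n = 2 × (2.896 / 0.40)² = 2 × 7.240² = 2 × 52.42 = 104.8.
Round up to the next whole participant.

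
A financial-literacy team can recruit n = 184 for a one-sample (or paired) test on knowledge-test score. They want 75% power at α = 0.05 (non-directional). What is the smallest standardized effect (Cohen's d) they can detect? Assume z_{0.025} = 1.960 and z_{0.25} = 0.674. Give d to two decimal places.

d_min ≈ 0.19

For a single sample (or paired design) of n = 184: d_min = (z_{α/2} + z_β)/√n.
z-sum = 1.960 + 0.674 = 2.634.
d_min = 2.634 / √184 = 2.634 / 13.565 = 0.194.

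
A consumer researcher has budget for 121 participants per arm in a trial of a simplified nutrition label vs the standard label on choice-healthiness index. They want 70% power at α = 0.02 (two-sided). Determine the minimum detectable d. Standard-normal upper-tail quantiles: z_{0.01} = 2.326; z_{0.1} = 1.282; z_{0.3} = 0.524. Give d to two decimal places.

d_min ≈ 0.37

For two independent groups of n = 121 each: d_min = (z_{α/2} + z_β)·√(2/n).
z-sum = 2.326 + 0.524 = 2.850.
d_min = 2.850 × √(2/121) = 2.850 × 0.1286 = 0.366.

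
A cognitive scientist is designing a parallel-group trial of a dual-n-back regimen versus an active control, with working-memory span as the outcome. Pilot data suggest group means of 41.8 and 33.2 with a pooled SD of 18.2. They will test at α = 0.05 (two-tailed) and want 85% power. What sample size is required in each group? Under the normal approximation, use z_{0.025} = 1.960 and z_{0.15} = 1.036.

n = 81 per group

Cohen's d = |M₁ − M₂| / SD_pooled = |41.8 − 33.2| / 18.2 = 8.6 / 18.2 = 0.473.
For two independent groups with equal n: n = 2·((z_{α/2} + z_β) / d)².
z_{α/2} + z_β = 1.960 + 1.036 = 2.996.
n = 2 × (2.996 / 0.473)² = 2 × 6.334² = 2 × 40.12 = 80.2.
Round up to the next whole participant.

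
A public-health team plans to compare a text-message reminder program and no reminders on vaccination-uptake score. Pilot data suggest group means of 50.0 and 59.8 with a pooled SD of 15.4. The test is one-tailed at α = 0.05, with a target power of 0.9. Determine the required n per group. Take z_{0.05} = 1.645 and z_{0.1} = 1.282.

Cohen's d = |M₁ − M₂| / SD_pooled = |50.0 − 59.8| / 15.4 = 9.8 / 15.4 = 0.636.
For two independent groups with equal n: n = 2·((z_{α} + z_β) / d)².
z_{α} + z_β = 1.645 + 1.282 = 2.927.
n = 2 × (2.927 / 0.636)² = 2 × 4.602² = 2 × 21.18 = 42.4.
Round up to the next whole participant.

n = 43 per group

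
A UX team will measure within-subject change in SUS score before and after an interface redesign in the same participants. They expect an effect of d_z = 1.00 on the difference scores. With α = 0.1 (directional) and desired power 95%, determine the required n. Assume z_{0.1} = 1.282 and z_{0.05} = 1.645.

For a paired (one-sample on differences) test: n = ((z_{α} + z_β) / d)².
z_{α} + z_β = 1.282 + 1.645 = 2.927.
n = (2.927 / 1.00)² = 2.927² = 8.57.
Round up.

n = 9 pairs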